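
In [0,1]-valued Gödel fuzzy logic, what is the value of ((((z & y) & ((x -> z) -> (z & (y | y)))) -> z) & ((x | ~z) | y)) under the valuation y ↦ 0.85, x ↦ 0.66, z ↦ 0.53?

(z & y) = min(0.53, 0.85) = 0.53
(x -> z): 0.66 > 0.53, so result = 0.53
(y | y) = max(0.85, 0.85) = 0.85
(z & (y | y)) = min(0.53, 0.85) = 0.53
((x -> z) -> (z & (y | y))): 0.53 ≤ 0.53, so result = 1
((z & y) & ((x -> z) -> (z & (y | y)))) = min(0.53, 1) = 0.53
(((z & y) & ((x -> z) -> (z & (y | y)))) -> z): 0.53 ≤ 0.53, so result = 1
~z: Gödel ¬ of 0.53 = 0 (operand ≠ 0)
(x | ~z) = max(0.66, 0) = 0.66
((x | ~z) | y) = max(0.66, 0.85) = 0.85
((((z & y) & ((x -> z) -> (z & (y | y)))) -> z) & ((x | ~z) | y)) = min(1, 0.85) = 0.85

0.85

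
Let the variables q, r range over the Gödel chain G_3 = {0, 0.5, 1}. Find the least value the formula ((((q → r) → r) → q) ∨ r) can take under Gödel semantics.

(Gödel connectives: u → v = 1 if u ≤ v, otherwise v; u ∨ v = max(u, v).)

The minimum is attained at q = 0, r = 0.5:
  (q → r): 0 ≤ 0.5, so result = 1
  ((q → r) → r): 1 > 0.5, so result = 0.5
  (((q → r) → r) → q): 0.5 > 0, so result = 0
  ((((q → r) → r) → q) ∨ r) = max(0, 0.5) = 0.5
Checking all 9 assignments confirms none give a value below 0.50.

0.50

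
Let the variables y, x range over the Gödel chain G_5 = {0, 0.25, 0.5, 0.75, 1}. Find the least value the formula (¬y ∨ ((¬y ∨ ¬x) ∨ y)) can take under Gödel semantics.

0.25

The minimum is attained at y = 0.25, x = 0.25:
  ¬y: Gödel ¬ of 0.25 = 0 (operand ≠ 0)
  ¬y: Gödel ¬ of 0.25 = 0 (operand ≠ 0)
  ¬x: Gödel ¬ of 0.25 = 0 (operand ≠ 0)
  (¬y ∨ ¬x) = max(0, 0) = 0
  ((¬y ∨ ¬x) ∨ y) = max(0, 0.25) = 0.25
  (¬y ∨ ((¬y ∨ ¬x) ∨ y)) = max(0, 0.25) = 0.25
Checking all 25 assignments confirms none give a value below 0.25.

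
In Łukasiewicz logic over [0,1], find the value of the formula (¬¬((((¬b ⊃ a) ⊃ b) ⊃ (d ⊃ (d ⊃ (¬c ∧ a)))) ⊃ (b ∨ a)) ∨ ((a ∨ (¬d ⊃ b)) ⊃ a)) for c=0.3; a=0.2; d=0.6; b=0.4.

0.40

¬b: Łukasiewicz ¬ gives 1 − 0.4 = 0.6
(¬b ⊃ a): min(1, 1 − 0.6 + 0.2) = 0.6
((¬b ⊃ a) ⊃ b): min(1, 1 − 0.6 + 0.4) = 0.8
¬c: Łukasiewicz ¬ gives 1 − 0.3 = 0.7
(¬c ∧ a) = min(0.7, 0.2) = 0.2
(d ⊃ (¬c ∧ a)): min(1, 1 − 0.6 + 0.2) = 0.6
(d ⊃ (d ⊃ (¬c ∧ a))): min(1, 1 − 0.6 + 0.6) = 1
(((¬b ⊃ a) ⊃ b) ⊃ (d ⊃ (d ⊃ (¬c ∧ a)))): min(1, 1 − 0.8 + 1) = 1
(b ∨ a) = max(0.4, 0.2) = 0.4
((((¬b ⊃ a) ⊃ b) ⊃ (d ⊃ (d ⊃ (¬c ∧ a)))) ⊃ (b ∨ a)): min(1, 1 − 1 + 0.4) = 0.4
¬((((¬b ⊃ a) ⊃ b) ⊃ (d ⊃ (d ⊃ (¬c ∧ a)))) ⊃ (b ∨ a)): Łukasiewicz ¬ gives 1 − 0.4 = 0.6
¬¬((((¬b ⊃ a) ⊃ b) ⊃ (d ⊃ (d ⊃ (¬c ∧ a)))) ⊃ (b ∨ a)): Łukasiewicz ¬ gives 1 − 0.6 = 0.4
¬d: Łukasiewicz ¬ gives 1 − 0.6 = 0.4
(¬d ⊃ b): min(1, 1 − 0.4 + 0.4) = 1
(a ∨ (¬d ⊃ b)) = max(0.2, 1) = 1
((a ∨ (¬d ⊃ b)) ⊃ a): min(1, 1 − 1 + 0.2) = 0.2
(¬¬((((¬b ⊃ a) ⊃ b) ⊃ (d ⊃ (d ⊃ (¬c ∧ a)))) ⊃ (b ∨ a)) ∨ ((a ∨ (¬d ⊃ b)) ⊃ a)) = max(0.4, 0.2) = 0.4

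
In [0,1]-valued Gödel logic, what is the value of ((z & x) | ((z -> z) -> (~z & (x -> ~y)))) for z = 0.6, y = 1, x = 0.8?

0.60

(z & x) = min(0.6, 0.8) = 0.6
(z -> z): 0.6 ≤ 0.6, so result = 1
~z: Gödel ¬ of 0.6 = 0 (operand ≠ 0)
~y: Gödel ¬ of 1 = 0 (operand ≠ 0)
(x -> ~y): 0.8 > 0, so result = 0
(~z & (x -> ~y)) = min(0, 0) = 0
((z -> z) -> (~z & (x -> ~y))): 1 > 0, so result = 0
((z & x) | ((z -> z) -> (~z & (x -> ~y)))) = max(0.6, 0) = 0.6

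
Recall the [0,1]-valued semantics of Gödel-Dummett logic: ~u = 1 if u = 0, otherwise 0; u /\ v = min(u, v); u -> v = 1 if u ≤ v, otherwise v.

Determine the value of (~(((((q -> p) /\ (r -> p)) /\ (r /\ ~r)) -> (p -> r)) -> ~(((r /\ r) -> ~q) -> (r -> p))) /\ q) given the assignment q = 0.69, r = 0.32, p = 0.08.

0.69

(q -> p): 0.69 > 0.08, so result = 0.08
(r -> p): 0.32 > 0.08, so result = 0.08
((q -> p) /\ (r -> p)) = min(0.08, 0.08) = 0.08
~r: Gödel ¬ of 0.32 = 0 (operand ≠ 0)
(r /\ ~r) = min(0.32, 0) = 0
(((q -> p) /\ (r -> p)) /\ (r /\ ~r)) = min(0.08, 0) = 0
(p -> r): 0.08 ≤ 0.32, so result = 1
((((q -> p) /\ (r -> p)) /\ (r /\ ~r)) -> (p -> r)): 0 ≤ 1, so result = 1
(r /\ r) = min(0.32, 0.32) = 0.32
~q: Gödel ¬ of 0.69 = 0 (operand ≠ 0)
((r /\ r) -> ~q): 0.32 > 0, so result = 0
(r -> p): 0.32 > 0.08, so result = 0.08
(((r /\ r) -> ~q) -> (r -> p)): 0 ≤ 0.08, so result = 1
~(((r /\ r) -> ~q) -> (r -> p)): Gödel ¬ of 1 = 0 (operand ≠ 0)
(((((q -> p) /\ (r -> p)) /\ (r /\ ~r)) -> (p -> r)) -> ~(((r /\ r) -> ~q) -> (r -> p))): 1 > 0, so result = 0
~(((((q -> p) /\ (r -> p)) /\ (r /\ ~r)) -> (p -> r)) -> ~(((r /\ r) -> ~q) -> (r -> p))): Gödel ¬ of 0 = 1 (operand is 0)
(~(((((q -> p) /\ (r -> p)) /\ (r /\ ~r)) -> (p -> r)) -> ~(((r /\ r) -> ~q) -> (r -> p))) /\ q) = min(1, 0.69) = 0.69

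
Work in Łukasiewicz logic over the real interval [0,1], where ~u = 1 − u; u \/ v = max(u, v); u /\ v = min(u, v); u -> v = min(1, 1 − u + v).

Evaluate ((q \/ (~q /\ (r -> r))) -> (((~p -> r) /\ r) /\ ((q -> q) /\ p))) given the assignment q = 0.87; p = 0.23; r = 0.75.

~q: Łukasiewicz ¬ gives 1 − 0.87 = 0.13
(r -> r): min(1, 1 − 0.75 + 0.75) = 1
(~q /\ (r -> r)) = min(0.13, 1) = 0.13
(q \/ (~q /\ (r -> r))) = max(0.87, 0.13) = 0.87
~p: Łukasiewicz ¬ gives 1 − 0.23 = 0.77
(~p -> r): min(1, 1 − 0.77 + 0.75) = 0.98
((~p -> r) /\ r) = min(0.98, 0.75) = 0.75
(q -> q): min(1, 1 − 0.87 + 0.87) = 1
((q -> q) /\ p) = min(1, 0.23) = 0.23
(((~p -> r) /\ r) /\ ((q -> q) /\ p)) = min(0.75, 0.23) = 0.23
((q \/ (~q /\ (r -> r))) -> (((~p -> r) /\ r) /\ ((q -> q) /\ p))): min(1, 1 − 0.87 + 0.23) = 0.36

0.36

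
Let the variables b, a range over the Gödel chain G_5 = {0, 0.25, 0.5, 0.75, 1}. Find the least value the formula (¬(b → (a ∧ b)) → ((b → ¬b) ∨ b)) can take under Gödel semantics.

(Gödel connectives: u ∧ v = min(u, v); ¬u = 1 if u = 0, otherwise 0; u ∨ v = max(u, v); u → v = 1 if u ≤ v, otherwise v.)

0.25

The minimum is attained at b = 0.25, a = 0:
  (a ∧ b) = min(0, 0.25) = 0
  (b → (a ∧ b)): 0.25 > 0, so result = 0
  ¬(b → (a ∧ b)): Gödel ¬ of 0 = 1 (operand is 0)
  ¬b: Gödel ¬ of 0.25 = 0 (operand ≠ 0)
  (b → ¬b): 0.25 > 0, so result = 0
  ((b → ¬b) ∨ b) = max(0, 0.25) = 0.25
  (¬(b → (a ∧ b)) → ((b → ¬b) ∨ b)): 1 > 0.25, so result = 0.25
Checking all 25 assignments confirms none give a value below 0.25.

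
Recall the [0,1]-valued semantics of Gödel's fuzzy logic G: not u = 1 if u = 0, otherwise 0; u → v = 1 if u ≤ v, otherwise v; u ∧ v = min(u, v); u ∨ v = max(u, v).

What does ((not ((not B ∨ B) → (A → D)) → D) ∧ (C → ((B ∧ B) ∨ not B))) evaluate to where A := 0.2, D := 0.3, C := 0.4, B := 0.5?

not B: Gödel ¬ of 0.5 = 0 (operand ≠ 0)
(not B ∨ B) = max(0, 0.5) = 0.5
(A → D): 0.2 ≤ 0.3, so result = 1
((not B ∨ B) → (A → D)): 0.5 ≤ 1, so result = 1
not ((not B ∨ B) → (A → D)): Gödel ¬ of 1 = 0 (operand ≠ 0)
(not ((not B ∨ B) → (A → D)) → D): 0 ≤ 0.3, so result = 1
(B ∧ B) = min(0.5, 0.5) = 0.5
not B: Gödel ¬ of 0.5 = 0 (operand ≠ 0)
((B ∧ B) ∨ not B) = max(0.5, 0) = 0.5
(C → ((B ∧ B) ∨ not B)): 0.4 ≤ 0.5, so result = 1
((not ((not B ∨ B) → (A → D)) → D) ∧ (C → ((B ∧ B) ∨ not B))) = min(1, 1) = 1

1.00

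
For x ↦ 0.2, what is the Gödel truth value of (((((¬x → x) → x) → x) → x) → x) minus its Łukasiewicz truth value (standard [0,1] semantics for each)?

0.60

Gödel evaluation:
  ¬x: Gödel ¬ of 0.2 = 0 (operand ≠ 0)
  (¬x → x): 0 ≤ 0.2, so result = 1
  ((¬x → x) → x): 1 > 0.2, so result = 0.2
  (((¬x → x) → x) → x): 0.2 ≤ 0.2, so result = 1
  ((((¬x → x) → x) → x) → x): 1 > 0.2, so result = 0.2
  (((((¬x → x) → x) → x) → x) → x): 0.2 ≤ 0.2, so result = 1
  Gödel value = 1
Łukasiewicz evaluation:
  ¬x: Łukasiewicz ¬ gives 1 − 0.2 = 0.8
  (¬x → x): min(1, 1 − 0.8 + 0.2) = 0.4
  ((¬x → x) → x): min(1, 1 − 0.4 + 0.2) = 0.8
  (((¬x → x) → x) → x): min(1, 1 − 0.8 + 0.2) = 0.4
  ((((¬x → x) → x) → x) → x): min(1, 1 − 0.4 + 0.2) = 0.8
  (((((¬x → x) → x) → x) → x) → x): min(1, 1 − 0.8 + 0.2) = 0.4
  Łukasiewicz value = 0.4
Difference: 1 − 0.4 = 0.60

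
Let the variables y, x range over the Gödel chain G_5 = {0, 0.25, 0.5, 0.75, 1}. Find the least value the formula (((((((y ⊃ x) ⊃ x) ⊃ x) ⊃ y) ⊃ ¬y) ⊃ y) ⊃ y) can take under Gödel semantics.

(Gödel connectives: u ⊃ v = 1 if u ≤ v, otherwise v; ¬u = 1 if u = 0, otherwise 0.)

The minimum is attained at y = 0.25, x = 0:
  (y ⊃ x): 0.25 > 0, so result = 0
  ((y ⊃ x) ⊃ x): 0 ≤ 0, so result = 1
  (((y ⊃ x) ⊃ x) ⊃ x): 1 > 0, so result = 0
  ((((y ⊃ x) ⊃ x) ⊃ x) ⊃ y): 0 ≤ 0.25, so result = 1
  ¬y: Gödel ¬ of 0.25 = 0 (operand ≠ 0)
  (((((y ⊃ x) ⊃ x) ⊃ x) ⊃ y) ⊃ ¬y): 1 > 0, so result = 0
  ((((((y ⊃ x) ⊃ x) ⊃ x) ⊃ y) ⊃ ¬y) ⊃ y): 0 ≤ 0.25, so result = 1
  (((((((y ⊃ x) ⊃ x) ⊃ x) ⊃ y) ⊃ ¬y) ⊃ y) ⊃ y): 1 > 0.25, so result = 0.25
Checking all 25 assignments confirms none give a value below 0.25.

0.25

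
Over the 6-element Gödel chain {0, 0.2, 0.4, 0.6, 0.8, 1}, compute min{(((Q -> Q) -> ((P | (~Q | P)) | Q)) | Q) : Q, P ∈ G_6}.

The minimum is attained at Q = 0.2, P = 0:
  (Q -> Q): 0.2 ≤ 0.2, so result = 1
  ~Q: Gödel ¬ of 0.2 = 0 (operand ≠ 0)
  (~Q | P) = max(0, 0) = 0
  (P | (~Q | P)) = max(0, 0) = 0
  ((P | (~Q | P)) | Q) = max(0, 0.2) = 0.2
  ((Q -> Q) -> ((P | (~Q | P)) | Q)): 1 > 0.2, so result = 0.2
  (((Q -> Q) -> ((P | (~Q | P)) | Q)) | Q) = max(0.2, 0.2) = 0.2
Checking all 36 assignments confirms none give a value below 0.20.

0.20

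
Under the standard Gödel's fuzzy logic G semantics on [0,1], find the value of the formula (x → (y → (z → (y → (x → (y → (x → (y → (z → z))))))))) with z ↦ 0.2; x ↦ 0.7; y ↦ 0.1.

(z → z): 0.2 ≤ 0.2, so result = 1
(y → (z → z)): 0.1 ≤ 1, so result = 1
(x → (y → (z → z))): 0.7 ≤ 1, so result = 1
(y → (x → (y → (z → z)))): 0.1 ≤ 1, so result = 1
(x → (y → (x → (y → (z → z))))): 0.7 ≤ 1, so result = 1
(y → (x → (y → (x → (y → (z → z)))))): 0.1 ≤ 1, so result = 1
(z → (y → (x → (y → (x → (y → (z → z))))))): 0.2 ≤ 1, so result = 1
(y → (z → (y → (x → (y → (x → (y → (z → z)))))))): 0.1 ≤ 1, so result = 1
(x → (y → (z → (y → (x → (y → (x → (y → (z → z))))))))): 0.7 ≤ 1, so result = 1

1.00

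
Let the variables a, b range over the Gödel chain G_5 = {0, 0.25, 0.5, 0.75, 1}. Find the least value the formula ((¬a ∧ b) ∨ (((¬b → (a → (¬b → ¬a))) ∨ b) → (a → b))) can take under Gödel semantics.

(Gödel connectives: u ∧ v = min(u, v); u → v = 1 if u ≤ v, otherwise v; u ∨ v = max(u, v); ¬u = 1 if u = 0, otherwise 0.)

The minimum is attained at a = 0.5, b = 0.25:
  ¬a: Gödel ¬ of 0.5 = 0 (operand ≠ 0)
  (¬a ∧ b) = min(0, 0.25) = 0
  ¬b: Gödel ¬ of 0.25 = 0 (operand ≠ 0)
  ¬b: Gödel ¬ of 0.25 = 0 (operand ≠ 0)
  ¬a: Gödel ¬ of 0.5 = 0 (operand ≠ 0)
  (¬b → ¬a): 0 ≤ 0, so result = 1
  (a → (¬b → ¬a)): 0.5 ≤ 1, so result = 1
  (¬b → (a → (¬b → ¬a))): 0 ≤ 1, so result = 1
  ((¬b → (a → (¬b → ¬a))) ∨ b) = max(1, 0.25) = 1
  (a → b): 0.5 > 0.25, so result = 0.25
  (((¬b → (a → (¬b → ¬a))) ∨ b) → (a → b)): 1 > 0.25, so result = 0.25
  ((¬a ∧ b) ∨ (((¬b → (a → (¬b → ¬a))) ∨ b) → (a → b))) = max(0, 0.25) = 0.25
Checking all 25 assignments confirms none give a value below 0.25.

0.25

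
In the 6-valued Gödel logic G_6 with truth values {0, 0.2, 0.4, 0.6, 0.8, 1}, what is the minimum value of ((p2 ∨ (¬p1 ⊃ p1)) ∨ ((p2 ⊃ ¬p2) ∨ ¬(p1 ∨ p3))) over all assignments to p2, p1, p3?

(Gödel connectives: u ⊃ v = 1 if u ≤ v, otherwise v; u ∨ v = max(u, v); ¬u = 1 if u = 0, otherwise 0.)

The minimum is attained at p2 = 0.2, p1 = 0, p3 = 0.2:
  ¬p1: Gödel ¬ of 0 = 1 (operand is 0)
  (¬p1 ⊃ p1): 1 > 0, so result = 0
  (p2 ∨ (¬p1 ⊃ p1)) = max(0.2, 0) = 0.2
  ¬p2: Gödel ¬ of 0.2 = 0 (operand ≠ 0)
  (p2 ⊃ ¬p2): 0.2 > 0, so result = 0
  (p1 ∨ p3) = max(0, 0.2) = 0.2
  ¬(p1 ∨ p3): Gödel ¬ of 0.2 = 0 (operand ≠ 0)
  ((p2 ⊃ ¬p2) ∨ ¬(p1 ∨ p3)) = max(0, 0) = 0
  ((p2 ∨ (¬p1 ⊃ p1)) ∨ ((p2 ⊃ ¬p2) ∨ ¬(p1 ∨ p3))) = max(0.2, 0) = 0.2
Checking all 216 assignments confirms none give a value below 0.20.

0.20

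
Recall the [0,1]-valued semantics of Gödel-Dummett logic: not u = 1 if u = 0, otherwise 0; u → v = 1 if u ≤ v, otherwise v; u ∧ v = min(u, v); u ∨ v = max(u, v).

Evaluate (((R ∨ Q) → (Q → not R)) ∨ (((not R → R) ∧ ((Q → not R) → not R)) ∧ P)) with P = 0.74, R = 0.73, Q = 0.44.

(R ∨ Q) = max(0.73, 0.44) = 0.73
not R: Gödel ¬ of 0.73 = 0 (operand ≠ 0)
(Q → not R): 0.44 > 0, so result = 0
((R ∨ Q) → (Q → not R)): 0.73 > 0, so result = 0
not R: Gödel ¬ of 0.73 = 0 (operand ≠ 0)
(not R → R): 0 ≤ 0.73, so result = 1
not R: Gödel ¬ of 0.73 = 0 (operand ≠ 0)
(Q → not R): 0.44 > 0, so result = 0
not R: Gödel ¬ of 0.73 = 0 (operand ≠ 0)
((Q → not R) → not R): 0 ≤ 0, so result = 1
((not R → R) ∧ ((Q → not R) → not R)) = min(1, 1) = 1
(((not R → R) ∧ ((Q → not R) → not R)) ∧ P) = min(1, 0.74) = 0.74
(((R ∨ Q) → (Q → not R)) ∨ (((not R → R) ∧ ((Q → not R) → not R)) ∧ P)) = max(0, 0.74) = 0.74

0.74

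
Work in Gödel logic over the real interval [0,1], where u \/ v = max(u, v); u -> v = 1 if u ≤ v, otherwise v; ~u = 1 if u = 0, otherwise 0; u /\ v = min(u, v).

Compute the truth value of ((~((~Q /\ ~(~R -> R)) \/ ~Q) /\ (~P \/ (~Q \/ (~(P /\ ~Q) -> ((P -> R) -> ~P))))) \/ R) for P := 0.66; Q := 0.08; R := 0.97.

0.97

~Q: Gödel ¬ of 0.08 = 0 (operand ≠ 0)
~R: Gödel ¬ of 0.97 = 0 (operand ≠ 0)
(~R -> R): 0 ≤ 0.97, so result = 1
~(~R -> R): Gödel ¬ of 1 = 0 (operand ≠ 0)
(~Q /\ ~(~R -> R)) = min(0, 0) = 0
~Q: Gödel ¬ of 0.08 = 0 (operand ≠ 0)
((~Q /\ ~(~R -> R)) \/ ~Q) = max(0, 0) = 0
~((~Q /\ ~(~R -> R)) \/ ~Q): Gödel ¬ of 0 = 1 (operand is 0)
~P: Gödel ¬ of 0.66 = 0 (operand ≠ 0)
~Q: Gödel ¬ of 0.08 = 0 (operand ≠ 0)
~Q: Gödel ¬ of 0.08 = 0 (operand ≠ 0)
(P /\ ~Q) = min(0.66, 0) = 0
~(P /\ ~Q): Gödel ¬ of 0 = 1 (operand is 0)
(P -> R): 0.66 ≤ 0.97, so result = 1
~P: Gödel ¬ of 0.66 = 0 (operand ≠ 0)
((P -> R) -> ~P): 1 > 0, so result = 0
(~(P /\ ~Q) -> ((P -> R) -> ~P)): 1 > 0, so result = 0
(~Q \/ (~(P /\ ~Q) -> ((P -> R) -> ~P))) = max(0, 0) = 0
(~P \/ (~Q \/ (~(P /\ ~Q) -> ((P -> R) -> ~P)))) = max(0, 0) = 0
(~((~Q /\ ~(~R -> R)) \/ ~Q) /\ (~P \/ (~Q \/ (~(P /\ ~Q) -> ((P -> R) -> ~P))))) = min(1, 0) = 0
((~((~Q /\ ~(~R -> R)) \/ ~Q) /\ (~P \/ (~Q \/ (~(P /\ ~Q) -> ((P -> R) -> ~P))))) \/ R) = max(0, 0.97) = 0.97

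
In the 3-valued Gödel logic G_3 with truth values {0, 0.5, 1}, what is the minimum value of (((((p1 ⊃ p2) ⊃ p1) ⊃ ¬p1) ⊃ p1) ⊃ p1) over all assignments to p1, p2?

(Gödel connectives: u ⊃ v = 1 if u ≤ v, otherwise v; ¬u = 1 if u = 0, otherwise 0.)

0.50

The minimum is attained at p1 = 0.5, p2 = 0:
  (p1 ⊃ p2): 0.5 > 0, so result = 0
  ((p1 ⊃ p2) ⊃ p1): 0 ≤ 0.5, so result = 1
  ¬p1: Gödel ¬ of 0.5 = 0 (operand ≠ 0)
  (((p1 ⊃ p2) ⊃ p1) ⊃ ¬p1): 1 > 0, so result = 0
  ((((p1 ⊃ p2) ⊃ p1) ⊃ ¬p1) ⊃ p1): 0 ≤ 0.5, so result = 1
  (((((p1 ⊃ p2) ⊃ p1) ⊃ ¬p1) ⊃ p1) ⊃ p1): 1 > 0.5, so result = 0.5
Checking all 9 assignments confirms none give a value below 0.50.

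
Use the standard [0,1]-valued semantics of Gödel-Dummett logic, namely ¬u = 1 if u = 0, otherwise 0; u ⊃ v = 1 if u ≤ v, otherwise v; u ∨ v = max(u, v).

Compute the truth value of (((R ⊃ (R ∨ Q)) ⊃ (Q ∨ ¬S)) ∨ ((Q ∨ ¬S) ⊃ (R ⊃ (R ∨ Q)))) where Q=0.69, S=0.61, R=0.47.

1.00

(R ∨ Q) = max(0.47, 0.69) = 0.69
(R ⊃ (R ∨ Q)): 0.47 ≤ 0.69, so result = 1
¬S: Gödel ¬ of 0.61 = 0 (operand ≠ 0)
(Q ∨ ¬S) = max(0.69, 0) = 0.69
((R ⊃ (R ∨ Q)) ⊃ (Q ∨ ¬S)): 1 > 0.69, so result = 0.69
¬S: Gödel ¬ of 0.61 = 0 (operand ≠ 0)
(Q ∨ ¬S) = max(0.69, 0) = 0.69
(R ∨ Q) = max(0.47, 0.69) = 0.69
(R ⊃ (R ∨ Q)): 0.47 ≤ 0.69, so result = 1
((Q ∨ ¬S) ⊃ (R ⊃ (R ∨ Q))): 0.69 ≤ 1, so result = 1
(((R ⊃ (R ∨ Q)) ⊃ (Q ∨ ¬S)) ∨ ((Q ∨ ¬S) ⊃ (R ⊃ (R ∨ Q)))) = max(0.69, 1) = 1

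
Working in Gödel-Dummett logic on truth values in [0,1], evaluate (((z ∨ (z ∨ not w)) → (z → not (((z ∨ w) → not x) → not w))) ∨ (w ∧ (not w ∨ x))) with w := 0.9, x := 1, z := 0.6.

0.90

not w: Gödel ¬ of 0.9 = 0 (operand ≠ 0)
(z ∨ not w) = max(0.6, 0) = 0.6
(z ∨ (z ∨ not w)) = max(0.6, 0.6) = 0.6
(z ∨ w) = max(0.6, 0.9) = 0.9
not x: Gödel ¬ of 1 = 0 (operand ≠ 0)
((z ∨ w) → not x): 0.9 > 0, so result = 0
not w: Gödel ¬ of 0.9 = 0 (operand ≠ 0)
(((z ∨ w) → not x) → not w): 0 ≤ 0, so result = 1
not (((z ∨ w) → not x) → not w): Gödel ¬ of 1 = 0 (operand ≠ 0)
(z → not (((z ∨ w) → not x) → not w)): 0.6 > 0, so result = 0
((z ∨ (z ∨ not w)) → (z → not (((z ∨ w) → not x) → not w))): 0.6 > 0, so result = 0
not w: Gödel ¬ of 0.9 = 0 (operand ≠ 0)
(not w ∨ x) = max(0, 1) = 1
(w ∧ (not w ∨ x)) = min(0.9, 1) = 0.9
(((z ∨ (z ∨ not w)) → (z → not (((z ∨ w) → not x) → not w))) ∨ (w ∧ (not w ∨ x))) = max(0, 0.9) = 0.9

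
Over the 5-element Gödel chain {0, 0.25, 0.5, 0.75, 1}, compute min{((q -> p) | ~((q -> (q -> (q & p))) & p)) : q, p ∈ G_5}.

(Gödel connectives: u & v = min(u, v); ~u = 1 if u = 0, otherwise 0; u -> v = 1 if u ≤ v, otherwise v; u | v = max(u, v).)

The minimum is attained at q = 0.5, p = 0.25:
  (q -> p): 0.5 > 0.25, so result = 0.25
  (q & p) = min(0.5, 0.25) = 0.25
  (q -> (q & p)): 0.5 > 0.25, so result = 0.25
  (q -> (q -> (q & p))): 0.5 > 0.25, so result = 0.25
  ((q -> (q -> (q & p))) & p) = min(0.25, 0.25) = 0.25
  ~((q -> (q -> (q & p))) & p): Gödel ¬ of 0.25 = 0 (operand ≠ 0)
  ((q -> p) | ~((q -> (q -> (q & p))) & p)) = max(0.25, 0) = 0.25
Checking all 25 assignments confirms none give a value below 0.25.

0.25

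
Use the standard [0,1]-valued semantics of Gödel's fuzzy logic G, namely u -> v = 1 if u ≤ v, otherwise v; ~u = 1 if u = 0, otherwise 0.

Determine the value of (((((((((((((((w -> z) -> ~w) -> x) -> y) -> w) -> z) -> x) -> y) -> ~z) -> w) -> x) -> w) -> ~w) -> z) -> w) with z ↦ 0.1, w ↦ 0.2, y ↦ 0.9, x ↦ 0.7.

0.20

(w -> z): 0.2 > 0.1, so result = 0.1
~w: Gödel ¬ of 0.2 = 0 (operand ≠ 0)
((w -> z) -> ~w): 0.1 > 0, so result = 0
(((w -> z) -> ~w) -> x): 0 ≤ 0.7, so result = 1
((((w -> z) -> ~w) -> x) -> y): 1 > 0.9, so result = 0.9
(((((w -> z) -> ~w) -> x) -> y) -> w): 0.9 > 0.2, so result = 0.2
((((((w -> z) -> ~w) -> x) -> y) -> w) -> z): 0.2 > 0.1, so result = 0.1
(((((((w -> z) -> ~w) -> x) -> y) -> w) -> z) -> x): 0.1 ≤ 0.7, so result = 1
((((((((w -> z) -> ~w) -> x) -> y) -> w) -> z) -> x) -> y): 1 > 0.9, so result = 0.9
~z: Gödel ¬ of 0.1 = 0 (operand ≠ 0)
(((((((((w -> z) -> ~w) -> x) -> y) -> w) -> z) -> x) -> y) -> ~z): 0.9 > 0, so result = 0
((((((((((w -> z) -> ~w) -> x) -> y) -> w) -> z) -> x) -> y) -> ~z) -> w): 0 ≤ 0.2, so result = 1
(((((((((((w -> z) -> ~w) -> x) -> y) -> w) -> z) -> x) -> y) -> ~z) -> w) -> x): 1 > 0.7, so result = 0.7
((((((((((((w -> z) -> ~w) -> x) -> y) -> w) -> z) -> x) -> y) -> ~z) -> w) -> x) -> w): 0.7 > 0.2, so result = 0.2
~w: Gödel ¬ of 0.2 = 0 (operand ≠ 0)
(((((((((((((w -> z) -> ~w) -> x) -> y) -> w) -> z) -> x) -> y) -> ~z) -> w) -> x) -> w) -> ~w): 0.2 > 0, so result = 0
((((((((((((((w -> z) -> ~w) -> x) -> y) -> w) -> z) -> x) -> y) -> ~z) -> w) -> x) -> w) -> ~w) -> z): 0 ≤ 0.1, so result = 1
(((((((((((((((w -> z) -> ~w) -> x) -> y) -> w) -> z) -> x) -> y) -> ~z) -> w) -> x) -> w) -> ~w) -> z) -> w): 1 > 0.2, so result = 0.2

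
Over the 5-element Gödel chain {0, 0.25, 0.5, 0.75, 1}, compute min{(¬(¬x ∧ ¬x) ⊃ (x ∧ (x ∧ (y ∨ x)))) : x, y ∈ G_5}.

The minimum is attained at x = 0.25, y = 0:
  ¬x: Gödel ¬ of 0.25 = 0 (operand ≠ 0)
  ¬x: Gödel ¬ of 0.25 = 0 (operand ≠ 0)
  (¬x ∧ ¬x) = min(0, 0) = 0
  ¬(¬x ∧ ¬x): Gödel ¬ of 0 = 1 (operand is 0)
  (y ∨ x) = max(0, 0.25) = 0.25
  (x ∧ (y ∨ x)) = min(0.25, 0.25) = 0.25
  (x ∧ (x ∧ (y ∨ x))) = min(0.25, 0.25) = 0.25
  (¬(¬x ∧ ¬x) ⊃ (x ∧ (x ∧ (y ∨ x)))): 1 > 0.25, so result = 0.25
Checking all 25 assignments confirms none give a value below 0.25.

0.25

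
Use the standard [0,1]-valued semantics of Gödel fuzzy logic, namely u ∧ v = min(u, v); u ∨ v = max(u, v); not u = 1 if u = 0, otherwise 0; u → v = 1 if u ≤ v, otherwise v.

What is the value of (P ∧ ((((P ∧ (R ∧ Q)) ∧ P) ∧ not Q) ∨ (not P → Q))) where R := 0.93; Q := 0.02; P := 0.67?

0.67

(R ∧ Q) = min(0.93, 0.02) = 0.02
(P ∧ (R ∧ Q)) = min(0.67, 0.02) = 0.02
((P ∧ (R ∧ Q)) ∧ P) = min(0.02, 0.67) = 0.02
not Q: Gödel ¬ of 0.02 = 0 (operand ≠ 0)
(((P ∧ (R ∧ Q)) ∧ P) ∧ not Q) = min(0.02, 0) = 0
not P: Gödel ¬ of 0.67 = 0 (operand ≠ 0)
(not P → Q): 0 ≤ 0.02, so result = 1
((((P ∧ (R ∧ Q)) ∧ P) ∧ not Q) ∨ (not P → Q)) = max(0, 1) = 1
(P ∧ ((((P ∧ (R ∧ Q)) ∧ P) ∧ not Q) ∨ (not P → Q))) = min(0.67, 1) = 0.67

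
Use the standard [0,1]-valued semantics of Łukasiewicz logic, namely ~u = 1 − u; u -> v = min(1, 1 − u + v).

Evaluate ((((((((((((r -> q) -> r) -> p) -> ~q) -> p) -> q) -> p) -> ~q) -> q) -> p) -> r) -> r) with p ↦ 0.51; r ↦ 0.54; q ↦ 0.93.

0.54

(r -> q): min(1, 1 − 0.54 + 0.93) = 1
((r -> q) -> r): min(1, 1 − 1 + 0.54) = 0.54
(((r -> q) -> r) -> p): min(1, 1 − 0.54 + 0.51) = 0.97
~q: Łukasiewicz ¬ gives 1 − 0.93 = 0.07
((((r -> q) -> r) -> p) -> ~q): min(1, 1 − 0.97 + 0.07) = 0.1
(((((r -> q) -> r) -> p) -> ~q) -> p): min(1, 1 − 0.1 + 0.51) = 1
((((((r -> q) -> r) -> p) -> ~q) -> p) -> q): min(1, 1 − 1 + 0.93) = 0.93
(((((((r -> q) -> r) -> p) -> ~q) -> p) -> q) -> p): min(1, 1 − 0.93 + 0.51) = 0.58
~q: Łukasiewicz ¬ gives 1 − 0.93 = 0.07
((((((((r -> q) -> r) -> p) -> ~q) -> p) -> q) -> p) -> ~q): min(1, 1 − 0.58 + 0.07) = 0.49
(((((((((r -> q) -> r) -> p) -> ~q) -> p) -> q) -> p) -> ~q) -> q): min(1, 1 − 0.49 + 0.93) = 1
((((((((((r -> q) -> r) -> p) -> ~q) -> p) -> q) -> p) -> ~q) -> q) -> p): min(1, 1 − 1 + 0.51) = 0.51
(((((((((((r -> q) -> r) -> p) -> ~q) -> p) -> q) -> p) -> ~q) -> q) -> p) -> r): min(1, 1 − 0.51 + 0.54) = 1
((((((((((((r -> q) -> r) -> p) -> ~q) -> p) -> q) -> p) -> ~q) -> q) -> p) -> r) -> r): min(1, 1 − 1 + 0.54) = 0.54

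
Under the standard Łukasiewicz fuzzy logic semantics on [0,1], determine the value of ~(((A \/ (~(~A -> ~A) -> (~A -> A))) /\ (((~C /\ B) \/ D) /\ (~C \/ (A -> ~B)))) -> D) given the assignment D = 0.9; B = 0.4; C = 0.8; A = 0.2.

~A: Łukasiewicz ¬ gives 1 − 0.2 = 0.8
~A: Łukasiewicz ¬ gives 1 − 0.2 = 0.8
(~A -> ~A): min(1, 1 − 0.8 + 0.8) = 1
~(~A -> ~A): Łukasiewicz ¬ gives 1 − 1 = 0
~A: Łukasiewicz ¬ gives 1 − 0.2 = 0.8
(~A -> A): min(1, 1 − 0.8 + 0.2) = 0.4
(~(~A -> ~A) -> (~A -> A)): min(1, 1 − 0 + 0.4) = 1
(A \/ (~(~A -> ~A) -> (~A -> A))) = max(0.2, 1) = 1
~C: Łukasiewicz ¬ gives 1 − 0.8 = 0.2
(~C /\ B) = min(0.2, 0.4) = 0.2
((~C /\ B) \/ D) = max(0.2, 0.9) = 0.9
~C: Łukasiewicz ¬ gives 1 − 0.8 = 0.2
~B: Łukasiewicz ¬ gives 1 − 0.4 = 0.6
(A -> ~B): min(1, 1 − 0.2 + 0.6) = 1
(~C \/ (A -> ~B)) = max(0.2, 1) = 1
(((~C /\ B) \/ D) /\ (~C \/ (A -> ~B))) = min(0.9, 1) = 0.9
((A \/ (~(~A -> ~A) -> (~A -> A))) /\ (((~C /\ B) \/ D) /\ (~C \/ (A -> ~B)))) = min(1, 0.9) = 0.9
(((A \/ (~(~A -> ~A) -> (~A -> A))) /\ (((~C /\ B) \/ D) /\ (~C \/ (A -> ~B)))) -> D): min(1, 1 − 0.9 + 0.9) = 1
~(((A \/ (~(~A -> ~A) -> (~A -> A))) /\ (((~C /\ B) \/ D) /\ (~C \/ (A -> ~B)))) -> D): Łukasiewicz ¬ gives 1 − 1 = 0

0.00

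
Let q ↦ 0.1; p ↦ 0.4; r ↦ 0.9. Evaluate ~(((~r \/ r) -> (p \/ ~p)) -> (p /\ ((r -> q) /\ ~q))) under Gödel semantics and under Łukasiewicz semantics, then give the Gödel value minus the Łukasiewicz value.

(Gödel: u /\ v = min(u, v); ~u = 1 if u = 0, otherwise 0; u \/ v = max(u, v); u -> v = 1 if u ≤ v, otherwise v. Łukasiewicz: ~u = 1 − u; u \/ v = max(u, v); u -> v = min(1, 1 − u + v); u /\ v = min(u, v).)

Gödel evaluation:
  ~r: Gödel ¬ of 0.9 = 0 (operand ≠ 0)
  (~r \/ r) = max(0, 0.9) = 0.9
  ~p: Gödel ¬ of 0.4 = 0 (operand ≠ 0)
  (p \/ ~p) = max(0.4, 0) = 0.4
  ((~r \/ r) -> (p \/ ~p)): 0.9 > 0.4, so result = 0.4
  (r -> q): 0.9 > 0.1, so result = 0.1
  ~q: Gödel ¬ of 0.1 = 0 (operand ≠ 0)
  ((r -> q) /\ ~q) = min(0.1, 0) = 0
  (p /\ ((r -> q) /\ ~q)) = min(0.4, 0) = 0
  (((~r \/ r) -> (p \/ ~p)) -> (p /\ ((r -> q) /\ ~q))): 0.4 > 0, so result = 0
  ~(((~r \/ r) -> (p \/ ~p)) -> (p /\ ((r -> q) /\ ~q))): Gödel ¬ of 0 = 1 (operand is 0)
  Gödel value = 1
Łukasiewicz evaluation:
  ~r: Łukasiewicz ¬ gives 1 − 0.9 = 0.1
  (~r \/ r) = max(0.1, 0.9) = 0.9
  ~p: Łukasiewicz ¬ gives 1 − 0.4 = 0.6
  (p \/ ~p) = max(0.4, 0.6) = 0.6
  ((~r \/ r) -> (p \/ ~p)): min(1, 1 − 0.9 + 0.6) = 0.7
  (r -> q): min(1, 1 − 0.9 + 0.1) = 0.2
  ~q: Łukasiewicz ¬ gives 1 − 0.1 = 0.9
  ((r -> q) /\ ~q) = min(0.2, 0.9) = 0.2
  (p /\ ((r -> q) /\ ~q)) = min(0.4, 0.2) = 0.2
  (((~r \/ r) -> (p \/ ~p)) -> (p /\ ((r -> q) /\ ~q))): min(1, 1 − 0.7 + 0.2) = 0.5
  ~(((~r \/ r) -> (p \/ ~p)) -> (p /\ ((r -> q) /\ ~q))): Łukasiewicz ¬ gives 1 − 0.5 = 0.5
  Łukasiewicz value = 0.5
Difference: 1 − 0.5 = 0.50

0.50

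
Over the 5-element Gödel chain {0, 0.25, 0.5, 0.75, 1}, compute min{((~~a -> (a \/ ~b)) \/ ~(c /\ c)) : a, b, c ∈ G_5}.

0.25

The minimum is attained at a = 0.25, b = 0.25, c = 0.25:
  ~a: Gödel ¬ of 0.25 = 0 (operand ≠ 0)
  ~~a: Gödel ¬ of 0 = 1 (operand is 0)
  ~b: Gödel ¬ of 0.25 = 0 (operand ≠ 0)
  (a \/ ~b) = max(0.25, 0) = 0.25
  (~~a -> (a \/ ~b)): 1 > 0.25, so result = 0.25
  (c /\ c) = min(0.25, 0.25) = 0.25
  ~(c /\ c): Gödel ¬ of 0.25 = 0 (operand ≠ 0)
  ((~~a -> (a \/ ~b)) \/ ~(c /\ c)) = max(0.25, 0) = 0.25
Checking all 125 assignments confirms none give a value below 0.25.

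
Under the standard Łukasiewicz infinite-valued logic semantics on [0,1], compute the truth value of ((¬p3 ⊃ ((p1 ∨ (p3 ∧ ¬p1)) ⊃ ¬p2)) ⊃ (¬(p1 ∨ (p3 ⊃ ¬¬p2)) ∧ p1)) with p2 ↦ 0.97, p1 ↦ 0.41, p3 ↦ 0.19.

¬p3: Łukasiewicz ¬ gives 1 − 0.19 = 0.81
¬p1: Łukasiewicz ¬ gives 1 − 0.41 = 0.59
(p3 ∧ ¬p1) = min(0.19, 0.59) = 0.19
(p1 ∨ (p3 ∧ ¬p1)) = max(0.41, 0.19) = 0.41
¬p2: Łukasiewicz ¬ gives 1 − 0.97 = 0.03
((p1 ∨ (p3 ∧ ¬p1)) ⊃ ¬p2): min(1, 1 − 0.41 + 0.03) = 0.62
(¬p3 ⊃ ((p1 ∨ (p3 ∧ ¬p1)) ⊃ ¬p2)): min(1, 1 − 0.81 + 0.62) = 0.81
¬p2: Łukasiewicz ¬ gives 1 − 0.97 = 0.03
¬¬p2: Łukasiewicz ¬ gives 1 − 0.03 = 0.97
(p3 ⊃ ¬¬p2): min(1, 1 − 0.19 + 0.97) = 1
(p1 ∨ (p3 ⊃ ¬¬p2)) = max(0.41, 1) = 1
¬(p1 ∨ (p3 ⊃ ¬¬p2)): Łukasiewicz ¬ gives 1 − 1 = 0
(¬(p1 ∨ (p3 ⊃ ¬¬p2)) ∧ p1) = min(0, 0.41) = 0
((¬p3 ⊃ ((p1 ∨ (p3 ∧ ¬p1)) ⊃ ¬p2)) ⊃ (¬(p1 ∨ (p3 ⊃ ¬¬p2)) ∧ p1)): min(1, 1 − 0.81 + 0) = 0.19

0.19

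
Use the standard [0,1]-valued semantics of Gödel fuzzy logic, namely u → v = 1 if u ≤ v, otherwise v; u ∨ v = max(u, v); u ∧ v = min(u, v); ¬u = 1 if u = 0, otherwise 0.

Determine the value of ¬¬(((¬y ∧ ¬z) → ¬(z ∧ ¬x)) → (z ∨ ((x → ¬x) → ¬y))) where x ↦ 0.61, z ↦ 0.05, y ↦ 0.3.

1.00

¬y: Gödel ¬ of 0.3 = 0 (operand ≠ 0)
¬z: Gödel ¬ of 0.05 = 0 (operand ≠ 0)
(¬y ∧ ¬z) = min(0, 0) = 0
¬x: Gödel ¬ of 0.61 = 0 (operand ≠ 0)
(z ∧ ¬x) = min(0.05, 0) = 0
¬(z ∧ ¬x): Gödel ¬ of 0 = 1 (operand is 0)
((¬y ∧ ¬z) → ¬(z ∧ ¬x)): 0 ≤ 1, so result = 1
¬x: Gödel ¬ of 0.61 = 0 (operand ≠ 0)
(x → ¬x): 0.61 > 0, so result = 0
¬y: Gödel ¬ of 0.3 = 0 (operand ≠ 0)
((x → ¬x) → ¬y): 0 ≤ 0, so result = 1
(z ∨ ((x → ¬x) → ¬y)) = max(0.05, 1) = 1
(((¬y ∧ ¬z) → ¬(z ∧ ¬x)) → (z ∨ ((x → ¬x) → ¬y))): 1 ≤ 1, so result = 1
¬(((¬y ∧ ¬z) → ¬(z ∧ ¬x)) → (z ∨ ((x → ¬x) → ¬y))): Gödel ¬ of 1 = 0 (operand ≠ 0)
¬¬(((¬y ∧ ¬z) → ¬(z ∧ ¬x)) → (z ∨ ((x → ¬x) → ¬y))): Gödel ¬ of 0 = 1 (operand is 0)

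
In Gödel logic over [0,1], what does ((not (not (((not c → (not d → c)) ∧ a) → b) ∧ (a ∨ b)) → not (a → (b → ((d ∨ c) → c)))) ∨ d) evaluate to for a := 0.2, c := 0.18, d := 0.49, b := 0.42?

0.49

not c: Gödel ¬ of 0.18 = 0 (operand ≠ 0)
not d: Gödel ¬ of 0.49 = 0 (operand ≠ 0)
(not d → c): 0 ≤ 0.18, so result = 1
(not c → (not d → c)): 0 ≤ 1, so result = 1
((not c → (not d → c)) ∧ a) = min(1, 0.2) = 0.2
(((not c → (not d → c)) ∧ a) → b): 0.2 ≤ 0.42, so result = 1
not (((not c → (not d → c)) ∧ a) → b): Gödel ¬ of 1 = 0 (operand ≠ 0)
(a ∨ b) = max(0.2, 0.42) = 0.42
(not (((not c → (not d → c)) ∧ a) → b) ∧ (a ∨ b)) = min(0, 0.42) = 0
not (not (((not c → (not d → c)) ∧ a) → b) ∧ (a ∨ b)): Gödel ¬ of 0 = 1 (operand is 0)
(d ∨ c) = max(0.49, 0.18) = 0.49
((d ∨ c) → c): 0.49 > 0.18, so result = 0.18
(b → ((d ∨ c) → c)): 0.42 > 0.18, so result = 0.18
(a → (b → ((d ∨ c) → c))): 0.2 > 0.18, so result = 0.18
not (a → (b → ((d ∨ c) → c))): Gödel ¬ of 0.18 = 0 (operand ≠ 0)
(not (not (((not c → (not d → c)) ∧ a) → b) ∧ (a ∨ b)) → not (a → (b → ((d ∨ c) → c)))): 1 > 0, so result = 0
((not (not (((not c → (not d → c)) ∧ a) → b) ∧ (a ∨ b)) → not (a → (b → ((d ∨ c) → c)))) ∨ d) = max(0, 0.49) = 0.49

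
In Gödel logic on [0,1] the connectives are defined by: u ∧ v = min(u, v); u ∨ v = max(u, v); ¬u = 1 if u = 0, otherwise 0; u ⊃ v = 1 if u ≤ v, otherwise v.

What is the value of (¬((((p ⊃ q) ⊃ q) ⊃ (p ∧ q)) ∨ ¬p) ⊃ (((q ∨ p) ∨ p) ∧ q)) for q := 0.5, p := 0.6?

1.00

(p ⊃ q): 0.6 > 0.5, so result = 0.5
((p ⊃ q) ⊃ q): 0.5 ≤ 0.5, so result = 1
(p ∧ q) = min(0.6, 0.5) = 0.5
(((p ⊃ q) ⊃ q) ⊃ (p ∧ q)): 1 > 0.5, so result = 0.5
¬p: Gödel ¬ of 0.6 = 0 (operand ≠ 0)
((((p ⊃ q) ⊃ q) ⊃ (p ∧ q)) ∨ ¬p) = max(0.5, 0) = 0.5
¬((((p ⊃ q) ⊃ q) ⊃ (p ∧ q)) ∨ ¬p): Gödel ¬ of 0.5 = 0 (operand ≠ 0)
(q ∨ p) = max(0.5, 0.6) = 0.6
((q ∨ p) ∨ p) = max(0.6, 0.6) = 0.6
(((q ∨ p) ∨ p) ∧ q) = min(0.6, 0.5) = 0.5
(¬((((p ⊃ q) ⊃ q) ⊃ (p ∧ q)) ∨ ¬p) ⊃ (((q ∨ p) ∨ p) ∧ q)): 0 ≤ 0.5, so result = 1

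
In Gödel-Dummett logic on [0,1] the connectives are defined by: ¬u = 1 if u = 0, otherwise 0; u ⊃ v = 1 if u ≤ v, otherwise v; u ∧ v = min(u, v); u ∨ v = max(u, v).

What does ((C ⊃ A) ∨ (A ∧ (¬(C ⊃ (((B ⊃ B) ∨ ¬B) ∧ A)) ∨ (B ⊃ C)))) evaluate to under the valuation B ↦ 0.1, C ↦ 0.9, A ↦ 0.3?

0.30

(C ⊃ A): 0.9 > 0.3, so result = 0.3
(B ⊃ B): 0.1 ≤ 0.1, so result = 1
¬B: Gödel ¬ of 0.1 = 0 (operand ≠ 0)
((B ⊃ B) ∨ ¬B) = max(1, 0) = 1
(((B ⊃ B) ∨ ¬B) ∧ A) = min(1, 0.3) = 0.3
(C ⊃ (((B ⊃ B) ∨ ¬B) ∧ A)): 0.9 > 0.3, so result = 0.3
¬(C ⊃ (((B ⊃ B) ∨ ¬B) ∧ A)): Gödel ¬ of 0.3 = 0 (operand ≠ 0)
(B ⊃ C): 0.1 ≤ 0.9, so result = 1
(¬(C ⊃ (((B ⊃ B) ∨ ¬B) ∧ A)) ∨ (B ⊃ C)) = max(0, 1) = 1
(A ∧ (¬(C ⊃ (((B ⊃ B) ∨ ¬B) ∧ A)) ∨ (B ⊃ C))) = min(0.3, 1) = 0.3
((C ⊃ A) ∨ (A ∧ (¬(C ⊃ (((B ⊃ B) ∨ ¬B) ∧ A)) ∨ (B ⊃ C)))) = max(0.3, 0.3) = 0.3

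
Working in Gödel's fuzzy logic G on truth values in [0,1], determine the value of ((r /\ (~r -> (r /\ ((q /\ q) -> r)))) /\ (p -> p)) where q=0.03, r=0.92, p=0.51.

~r: Gödel ¬ of 0.92 = 0 (operand ≠ 0)
(q /\ q) = min(0.03, 0.03) = 0.03
((q /\ q) -> r): 0.03 ≤ 0.92, so result = 1
(r /\ ((q /\ q) -> r)) = min(0.92, 1) = 0.92
(~r -> (r /\ ((q /\ q) -> r))): 0 ≤ 0.92, so result = 1
(r /\ (~r -> (r /\ ((q /\ q) -> r)))) = min(0.92, 1) = 0.92
(p -> p): 0.51 ≤ 0.51, so result = 1
((r /\ (~r -> (r /\ ((q /\ q) -> r)))) /\ (p -> p)) = min(0.92, 1) = 0.92

0.92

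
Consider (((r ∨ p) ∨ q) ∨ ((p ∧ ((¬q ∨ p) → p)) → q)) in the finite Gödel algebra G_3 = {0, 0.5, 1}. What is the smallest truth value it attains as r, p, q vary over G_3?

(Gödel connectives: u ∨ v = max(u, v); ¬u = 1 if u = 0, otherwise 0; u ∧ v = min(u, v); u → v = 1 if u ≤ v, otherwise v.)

0.50

The minimum is attained at r = 0, p = 0.5, q = 0:
  (r ∨ p) = max(0, 0.5) = 0.5
  ((r ∨ p) ∨ q) = max(0.5, 0) = 0.5
  ¬q: Gödel ¬ of 0 = 1 (operand is 0)
  (¬q ∨ p) = max(1, 0.5) = 1
  ((¬q ∨ p) → p): 1 > 0.5, so result = 0.5
  (p ∧ ((¬q ∨ p) → p)) = min(0.5, 0.5) = 0.5
  ((p ∧ ((¬q ∨ p) → p)) → q): 0.5 > 0, so result = 0
  (((r ∨ p) ∨ q) ∨ ((p ∧ ((¬q ∨ p) → p)) → q)) = max(0.5, 0) = 0.5
Checking all 27 assignments confirms none give a value below 0.50.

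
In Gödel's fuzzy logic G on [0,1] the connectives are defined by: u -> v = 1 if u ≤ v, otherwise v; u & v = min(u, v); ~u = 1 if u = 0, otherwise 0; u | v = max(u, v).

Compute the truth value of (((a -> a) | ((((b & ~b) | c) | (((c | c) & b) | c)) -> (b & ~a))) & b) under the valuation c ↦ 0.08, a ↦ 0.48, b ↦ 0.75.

(a -> a): 0.48 ≤ 0.48, so result = 1
~b: Gödel ¬ of 0.75 = 0 (operand ≠ 0)
(b & ~b) = min(0.75, 0) = 0
((b & ~b) | c) = max(0, 0.08) = 0.08
(c | c) = max(0.08, 0.08) = 0.08
((c | c) & b) = min(0.08, 0.75) = 0.08
(((c | c) & b) | c) = max(0.08, 0.08) = 0.08
(((b & ~b) | c) | (((c | c) & b) | c)) = max(0.08, 0.08) = 0.08
~a: Gödel ¬ of 0.48 = 0 (operand ≠ 0)
(b & ~a) = min(0.75, 0) = 0
((((b & ~b) | c) | (((c | c) & b) | c)) -> (b & ~a)): 0.08 > 0, so result = 0
((a -> a) | ((((b & ~b) | c) | (((c | c) & b) | c)) -> (b & ~a))) = max(1, 0) = 1
(((a -> a) | ((((b & ~b) | c) | (((c | c) & b) | c)) -> (b & ~a))) & b) = min(1, 0.75) = 0.75

0.75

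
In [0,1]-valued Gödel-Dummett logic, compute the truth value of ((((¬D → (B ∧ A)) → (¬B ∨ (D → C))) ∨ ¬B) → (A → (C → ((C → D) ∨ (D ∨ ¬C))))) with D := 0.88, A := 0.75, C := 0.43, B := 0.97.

1.00

¬D: Gödel ¬ of 0.88 = 0 (operand ≠ 0)
(B ∧ A) = min(0.97, 0.75) = 0.75
(¬D → (B ∧ A)): 0 ≤ 0.75, so result = 1
¬B: Gödel ¬ of 0.97 = 0 (operand ≠ 0)
(D → C): 0.88 > 0.43, so result = 0.43
(¬B ∨ (D → C)) = max(0, 0.43) = 0.43
((¬D → (B ∧ A)) → (¬B ∨ (D → C))): 1 > 0.43, so result = 0.43
¬B: Gödel ¬ of 0.97 = 0 (operand ≠ 0)
(((¬D → (B ∧ A)) → (¬B ∨ (D → C))) ∨ ¬B) = max(0.43, 0) = 0.43
(C → D): 0.43 ≤ 0.88, so result = 1
¬C: Gödel ¬ of 0.43 = 0 (operand ≠ 0)
(D ∨ ¬C) = max(0.88, 0) = 0.88
((C → D) ∨ (D ∨ ¬C)) = max(1, 0.88) = 1
(C → ((C → D) ∨ (D ∨ ¬C))): 0.43 ≤ 1, so result = 1
(A → (C → ((C → D) ∨ (D ∨ ¬C)))): 0.75 ≤ 1, so result = 1
((((¬D → (B ∧ A)) → (¬B ∨ (D → C))) ∨ ¬B) → (A → (C → ((C → D) ∨ (D ∨ ¬C))))): 0.43 ≤ 1, so result = 1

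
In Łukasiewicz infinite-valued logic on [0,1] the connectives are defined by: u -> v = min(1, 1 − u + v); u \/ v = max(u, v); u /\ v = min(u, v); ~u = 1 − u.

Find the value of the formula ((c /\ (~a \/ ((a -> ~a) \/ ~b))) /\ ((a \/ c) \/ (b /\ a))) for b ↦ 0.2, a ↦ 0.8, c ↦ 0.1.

0.10

~a: Łukasiewicz ¬ gives 1 − 0.8 = 0.2
~a: Łukasiewicz ¬ gives 1 − 0.8 = 0.2
(a -> ~a): min(1, 1 − 0.8 + 0.2) = 0.4
~b: Łukasiewicz ¬ gives 1 − 0.2 = 0.8
((a -> ~a) \/ ~b) = max(0.4, 0.8) = 0.8
(~a \/ ((a -> ~a) \/ ~b)) = max(0.2, 0.8) = 0.8
(c /\ (~a \/ ((a -> ~a) \/ ~b))) = min(0.1, 0.8) = 0.1
(a \/ c) = max(0.8, 0.1) = 0.8
(b /\ a) = min(0.2, 0.8) = 0.2
((a \/ c) \/ (b /\ a)) = max(0.8, 0.2) = 0.8
((c /\ (~a \/ ((a -> ~a) \/ ~b))) /\ ((a \/ c) \/ (b /\ a))) = min(0.1, 0.8) = 0.1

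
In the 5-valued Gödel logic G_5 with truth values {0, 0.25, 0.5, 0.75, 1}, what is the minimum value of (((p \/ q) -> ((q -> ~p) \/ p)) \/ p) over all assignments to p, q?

The minimum is attained at p = 0.25, q = 0.5:
  (p \/ q) = max(0.25, 0.5) = 0.5
  ~p: Gödel ¬ of 0.25 = 0 (operand ≠ 0)
  (q -> ~p): 0.5 > 0, so result = 0
  ((q -> ~p) \/ p) = max(0, 0.25) = 0.25
  ((p \/ q) -> ((q -> ~p) \/ p)): 0.5 > 0.25, so result = 0.25
  (((p \/ q) -> ((q -> ~p) \/ p)) \/ p) = max(0.25, 0.25) = 0.25
Checking all 25 assignments confirms none give a value below 0.25.

0.25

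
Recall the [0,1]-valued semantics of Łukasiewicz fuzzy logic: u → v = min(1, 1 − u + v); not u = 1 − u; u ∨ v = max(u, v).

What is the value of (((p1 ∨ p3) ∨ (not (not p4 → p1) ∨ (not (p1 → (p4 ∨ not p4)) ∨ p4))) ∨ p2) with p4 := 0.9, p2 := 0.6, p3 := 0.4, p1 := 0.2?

0.90

(p1 ∨ p3) = max(0.2, 0.4) = 0.4
not p4: Łukasiewicz ¬ gives 1 − 0.9 = 0.1
(not p4 → p1): min(1, 1 − 0.1 + 0.2) = 1
not (not p4 → p1): Łukasiewicz ¬ gives 1 − 1 = 0
not p4: Łukasiewicz ¬ gives 1 − 0.9 = 0.1
(p4 ∨ not p4) = max(0.9, 0.1) = 0.9
(p1 → (p4 ∨ not p4)): min(1, 1 − 0.2 + 0.9) = 1
not (p1 → (p4 ∨ not p4)): Łukasiewicz ¬ gives 1 − 1 = 0
(not (p1 → (p4 ∨ not p4)) ∨ p4) = max(0, 0.9) = 0.9
(not (not p4 → p1) ∨ (not (p1 → (p4 ∨ not p4)) ∨ p4)) = max(0, 0.9) = 0.9
((p1 ∨ p3) ∨ (not (not p4 → p1) ∨ (not (p1 → (p4 ∨ not p4)) ∨ p4))) = max(0.4, 0.9) = 0.9
(((p1 ∨ p3) ∨ (not (not p4 → p1) ∨ (not (p1 → (p4 ∨ not p4)) ∨ p4))) ∨ p2) = max(0.9, 0.6) = 0.9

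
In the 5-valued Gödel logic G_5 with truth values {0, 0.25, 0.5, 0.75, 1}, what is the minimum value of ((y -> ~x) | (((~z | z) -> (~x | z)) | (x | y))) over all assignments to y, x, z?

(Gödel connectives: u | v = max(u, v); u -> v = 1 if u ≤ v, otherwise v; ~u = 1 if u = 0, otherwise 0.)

0.25

The minimum is attained at y = 0.25, x = 0.25, z = 0:
  ~x: Gödel ¬ of 0.25 = 0 (operand ≠ 0)
  (y -> ~x): 0.25 > 0, so result = 0
  ~z: Gödel ¬ of 0 = 1 (operand is 0)
  (~z | z) = max(1, 0) = 1
  ~x: Gödel ¬ of 0.25 = 0 (operand ≠ 0)
  (~x | z) = max(0, 0) = 0
  ((~z | z) -> (~x | z)): 1 > 0, so result = 0
  (x | y) = max(0.25, 0.25) = 0.25
  (((~z | z) -> (~x | z)) | (x | y)) = max(0, 0.25) = 0.25
  ((y -> ~x) | (((~z | z) -> (~x | z)) | (x | y))) = max(0, 0.25) = 0.25
Checking all 125 assignments confirms none give a value below 0.25.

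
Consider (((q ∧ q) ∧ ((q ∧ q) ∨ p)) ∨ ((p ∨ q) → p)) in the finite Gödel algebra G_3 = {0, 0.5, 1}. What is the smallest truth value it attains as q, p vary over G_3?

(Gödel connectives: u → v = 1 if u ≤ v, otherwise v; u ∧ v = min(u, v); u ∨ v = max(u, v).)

The minimum is attained at q = 0.5, p = 0:
  (q ∧ q) = min(0.5, 0.5) = 0.5
  (q ∧ q) = min(0.5, 0.5) = 0.5
  ((q ∧ q) ∨ p) = max(0.5, 0) = 0.5
  ((q ∧ q) ∧ ((q ∧ q) ∨ p)) = min(0.5, 0.5) = 0.5
  (p ∨ q) = max(0, 0.5) = 0.5
  ((p ∨ q) → p): 0.5 > 0, so result = 0
  (((q ∧ q) ∧ ((q ∧ q) ∨ p)) ∨ ((p ∨ q) → p)) = max(0.5, 0) = 0.5
Checking all 9 assignments confirms none give a value below 0.50.

0.50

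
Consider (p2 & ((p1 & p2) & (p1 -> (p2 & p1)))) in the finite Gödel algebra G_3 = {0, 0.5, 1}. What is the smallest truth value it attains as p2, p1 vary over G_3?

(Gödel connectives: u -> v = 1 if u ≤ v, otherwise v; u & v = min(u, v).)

The minimum is attained at p2 = 0, p1 = 0:
  (p1 & p2) = min(0, 0) = 0
  (p2 & p1) = min(0, 0) = 0
  (p1 -> (p2 & p1)): 0 ≤ 0, so result = 1
  ((p1 & p2) & (p1 -> (p2 & p1))) = min(0, 1) = 0
  (p2 & ((p1 & p2) & (p1 -> (p2 & p1)))) = min(0, 0) = 0
Checking all 9 assignments confirms none give a value below 0.00.

0.00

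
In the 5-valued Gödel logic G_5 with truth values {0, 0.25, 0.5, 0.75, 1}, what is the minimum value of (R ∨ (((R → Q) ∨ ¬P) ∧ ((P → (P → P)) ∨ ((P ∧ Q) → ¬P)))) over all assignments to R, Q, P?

The minimum is attained at R = 0.25, Q = 0, P = 0.25:
  (R → Q): 0.25 > 0, so result = 0
  ¬P: Gödel ¬ of 0.25 = 0 (operand ≠ 0)
  ((R → Q) ∨ ¬P) = max(0, 0) = 0
  (P → P): 0.25 ≤ 0.25, so result = 1
  (P → (P → P)): 0.25 ≤ 1, so result = 1
  (P ∧ Q) = min(0.25, 0) = 0
  ¬P: Gödel ¬ of 0.25 = 0 (operand ≠ 0)
  ((P ∧ Q) → ¬P): 0 ≤ 0, so result = 1
  ((P → (P → P)) ∨ ((P ∧ Q) → ¬P)) = max(1, 1) = 1
  (((R → Q) ∨ ¬P) ∧ ((P → (P → P)) ∨ ((P ∧ Q) → ¬P))) = min(0, 1) = 0
  (R ∨ (((R → Q) ∨ ¬P) ∧ ((P → (P → P)) ∨ ((P ∧ Q) → ¬P)))) = max(0.25, 0) = 0.25
Checking all 125 assignments confirms none give a value below 0.25.

0.25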